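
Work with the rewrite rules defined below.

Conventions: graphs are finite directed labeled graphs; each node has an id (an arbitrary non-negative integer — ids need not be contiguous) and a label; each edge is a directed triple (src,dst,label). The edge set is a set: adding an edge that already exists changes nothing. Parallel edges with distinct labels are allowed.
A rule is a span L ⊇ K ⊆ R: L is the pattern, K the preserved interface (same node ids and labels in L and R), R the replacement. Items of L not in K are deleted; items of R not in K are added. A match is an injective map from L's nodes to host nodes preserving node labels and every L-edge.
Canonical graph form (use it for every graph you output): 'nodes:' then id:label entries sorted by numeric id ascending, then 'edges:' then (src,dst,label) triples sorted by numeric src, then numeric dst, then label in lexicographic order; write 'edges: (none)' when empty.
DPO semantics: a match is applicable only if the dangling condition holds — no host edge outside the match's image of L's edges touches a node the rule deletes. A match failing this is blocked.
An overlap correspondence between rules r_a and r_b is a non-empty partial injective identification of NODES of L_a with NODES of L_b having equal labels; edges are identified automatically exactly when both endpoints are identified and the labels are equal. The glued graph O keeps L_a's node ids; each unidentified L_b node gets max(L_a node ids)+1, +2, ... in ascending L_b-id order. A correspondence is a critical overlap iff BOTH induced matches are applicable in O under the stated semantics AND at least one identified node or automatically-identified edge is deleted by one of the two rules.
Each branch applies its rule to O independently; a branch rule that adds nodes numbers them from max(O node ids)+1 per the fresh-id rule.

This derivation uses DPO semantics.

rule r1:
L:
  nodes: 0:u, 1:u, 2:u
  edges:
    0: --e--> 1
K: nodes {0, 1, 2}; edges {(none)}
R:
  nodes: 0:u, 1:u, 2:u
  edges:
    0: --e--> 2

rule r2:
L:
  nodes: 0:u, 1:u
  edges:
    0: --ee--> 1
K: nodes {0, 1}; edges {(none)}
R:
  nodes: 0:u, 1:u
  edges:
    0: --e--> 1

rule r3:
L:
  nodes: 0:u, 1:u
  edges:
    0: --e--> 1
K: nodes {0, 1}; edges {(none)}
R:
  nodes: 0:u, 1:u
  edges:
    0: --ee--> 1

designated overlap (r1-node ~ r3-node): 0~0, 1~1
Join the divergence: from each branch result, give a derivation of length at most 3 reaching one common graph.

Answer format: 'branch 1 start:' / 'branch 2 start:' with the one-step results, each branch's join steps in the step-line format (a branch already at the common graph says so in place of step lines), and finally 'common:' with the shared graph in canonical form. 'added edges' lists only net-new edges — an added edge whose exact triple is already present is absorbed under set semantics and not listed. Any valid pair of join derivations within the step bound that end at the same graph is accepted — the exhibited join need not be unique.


branch 1 start:
nodes: 0:u, 1:u, 2:u
edges: (0,2,e)
branch 2 start:
nodes: 0:u, 1:u, 2:u
edges: (0,1,ee)
branch 1 step 1: rule r1; match: 0->0, 1->2, 2->1; deleted nodes (none); deleted edges (0,2,e); added nodes (none); added edges (0,1,e); result: nodes: 0:u, 1:u, 2:u edges: (0,1,e)
branch 2 step 1: rule r2; match: 0->0, 1->1; deleted nodes (none); deleted edges (0,1,ee); added nodes (none); added edges (0,1,e); result: nodes: 0:u, 1:u, 2:u edges: (0,1,e)
common:
nodes: 0:u, 1:u, 2:u
edges: (0,1,e)


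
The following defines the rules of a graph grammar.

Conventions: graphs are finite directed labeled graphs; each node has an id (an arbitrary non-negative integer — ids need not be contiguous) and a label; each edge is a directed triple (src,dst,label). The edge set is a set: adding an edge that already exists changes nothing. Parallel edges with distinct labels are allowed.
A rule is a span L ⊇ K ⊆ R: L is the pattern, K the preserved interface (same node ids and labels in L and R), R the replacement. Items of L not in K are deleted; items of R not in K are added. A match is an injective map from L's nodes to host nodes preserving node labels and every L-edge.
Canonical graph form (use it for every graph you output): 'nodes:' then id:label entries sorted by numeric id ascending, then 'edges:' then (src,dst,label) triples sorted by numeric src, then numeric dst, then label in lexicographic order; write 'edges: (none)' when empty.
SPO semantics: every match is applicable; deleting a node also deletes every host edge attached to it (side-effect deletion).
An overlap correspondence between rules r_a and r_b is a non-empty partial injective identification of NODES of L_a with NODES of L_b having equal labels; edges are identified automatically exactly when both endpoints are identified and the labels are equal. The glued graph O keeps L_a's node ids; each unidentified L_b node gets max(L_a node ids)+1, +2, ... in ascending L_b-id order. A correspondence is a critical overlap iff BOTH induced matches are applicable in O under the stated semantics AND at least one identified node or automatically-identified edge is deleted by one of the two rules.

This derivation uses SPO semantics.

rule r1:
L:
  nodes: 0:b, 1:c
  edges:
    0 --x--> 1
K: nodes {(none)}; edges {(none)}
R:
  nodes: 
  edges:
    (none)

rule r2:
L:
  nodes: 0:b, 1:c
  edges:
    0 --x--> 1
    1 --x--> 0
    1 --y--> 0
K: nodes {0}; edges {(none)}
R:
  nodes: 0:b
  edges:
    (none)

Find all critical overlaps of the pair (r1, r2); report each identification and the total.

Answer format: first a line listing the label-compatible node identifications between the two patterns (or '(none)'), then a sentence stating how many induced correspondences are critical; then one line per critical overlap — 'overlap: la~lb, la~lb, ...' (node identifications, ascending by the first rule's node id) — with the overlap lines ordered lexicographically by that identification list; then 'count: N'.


label-compatible node identifications between L(r1) and L(r2): 0~0, 1~1
3 of the induced correspondences are critical overlaps of r1 and r2.
overlap: 0~0
overlap: 0~0, 1~1
overlap: 1~1
count: 3


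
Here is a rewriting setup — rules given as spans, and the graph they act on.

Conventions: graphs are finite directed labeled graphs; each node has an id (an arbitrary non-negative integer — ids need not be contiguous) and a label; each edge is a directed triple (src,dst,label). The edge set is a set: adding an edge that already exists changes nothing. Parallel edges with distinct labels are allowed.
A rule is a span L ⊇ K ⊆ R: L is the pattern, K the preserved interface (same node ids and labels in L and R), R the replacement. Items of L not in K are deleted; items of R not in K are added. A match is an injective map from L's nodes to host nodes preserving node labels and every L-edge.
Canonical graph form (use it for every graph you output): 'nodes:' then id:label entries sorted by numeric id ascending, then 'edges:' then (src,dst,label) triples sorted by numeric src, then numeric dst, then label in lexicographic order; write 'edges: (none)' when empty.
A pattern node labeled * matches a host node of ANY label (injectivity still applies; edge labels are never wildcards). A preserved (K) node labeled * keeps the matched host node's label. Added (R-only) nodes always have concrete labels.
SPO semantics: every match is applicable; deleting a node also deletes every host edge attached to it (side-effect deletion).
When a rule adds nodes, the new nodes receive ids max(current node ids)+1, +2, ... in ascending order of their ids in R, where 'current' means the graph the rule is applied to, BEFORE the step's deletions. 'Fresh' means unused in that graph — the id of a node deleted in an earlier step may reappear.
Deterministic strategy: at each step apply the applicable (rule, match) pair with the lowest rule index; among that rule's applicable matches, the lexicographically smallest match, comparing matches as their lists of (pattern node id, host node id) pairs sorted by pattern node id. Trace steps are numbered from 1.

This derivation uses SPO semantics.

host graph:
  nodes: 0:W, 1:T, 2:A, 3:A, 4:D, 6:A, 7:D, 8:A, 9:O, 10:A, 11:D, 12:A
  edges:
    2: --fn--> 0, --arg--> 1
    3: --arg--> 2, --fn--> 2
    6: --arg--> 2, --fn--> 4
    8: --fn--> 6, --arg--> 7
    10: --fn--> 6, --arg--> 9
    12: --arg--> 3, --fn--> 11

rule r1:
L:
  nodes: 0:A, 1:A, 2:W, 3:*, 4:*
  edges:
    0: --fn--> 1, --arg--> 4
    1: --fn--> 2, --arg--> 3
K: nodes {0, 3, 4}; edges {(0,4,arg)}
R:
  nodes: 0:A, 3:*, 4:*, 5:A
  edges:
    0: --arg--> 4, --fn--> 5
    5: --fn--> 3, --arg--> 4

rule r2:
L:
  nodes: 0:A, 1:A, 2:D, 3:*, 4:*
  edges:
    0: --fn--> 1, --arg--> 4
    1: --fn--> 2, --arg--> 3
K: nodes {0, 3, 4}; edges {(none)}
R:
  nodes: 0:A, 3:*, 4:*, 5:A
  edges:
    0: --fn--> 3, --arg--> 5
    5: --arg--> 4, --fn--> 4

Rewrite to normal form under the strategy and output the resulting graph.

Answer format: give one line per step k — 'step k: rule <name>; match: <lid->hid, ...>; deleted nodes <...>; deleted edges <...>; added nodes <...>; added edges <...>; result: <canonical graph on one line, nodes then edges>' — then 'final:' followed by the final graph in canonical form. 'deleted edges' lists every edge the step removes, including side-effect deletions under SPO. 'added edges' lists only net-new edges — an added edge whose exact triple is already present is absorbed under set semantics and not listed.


step 1: rule r2; match: 0->8, 1->6, 2->4, 3->2, 4->7; deleted nodes 4, 6; deleted edges (6,2,arg); (6,4,fn); (8,6,fn); (8,7,arg); (10,6,fn); added nodes 13; added edges (8,2,fn); (8,13,arg); (13,7,arg); (13,7,fn); result: nodes: 0:W, 1:T, 2:A, 3:A, 7:D, 8:A, 9:O, 10:A, 11:D, 12:A, 13:A edges: (2,0,fn); (2,1,arg); (3,2,arg); (3,2,fn); (8,2,fn); (8,13,arg); (10,9,arg); (12,3,arg); (12,11,fn); (13,7,arg); (13,7,fn)
step 2: rule r1; match: 0->8, 1->2, 2->0, 3->1, 4->13; deleted nodes 0, 2; deleted edges (2,0,fn); (2,1,arg); (3,2,arg); (3,2,fn); (8,2,fn); added nodes 14; added edges (8,14,fn); (14,1,fn); (14,13,arg); result: nodes: 1:T, 3:A, 7:D, 8:A, 9:O, 10:A, 11:D, 12:A, 13:A, 14:A edges: (8,13,arg); (8,14,fn); (10,9,arg); (12,3,arg); (12,11,fn); (13,7,arg); (13,7,fn); (14,1,fn); (14,13,arg)
final:
nodes: 1:T, 3:A, 7:D, 8:A, 9:O, 10:A, 11:D, 12:A, 13:A, 14:A
edges: (8,13,arg); (8,14,fn); (10,9,arg); (12,3,arg); (12,11,fn); (13,7,arg); (13,7,fn); (14,1,fn); (14,13,arg)


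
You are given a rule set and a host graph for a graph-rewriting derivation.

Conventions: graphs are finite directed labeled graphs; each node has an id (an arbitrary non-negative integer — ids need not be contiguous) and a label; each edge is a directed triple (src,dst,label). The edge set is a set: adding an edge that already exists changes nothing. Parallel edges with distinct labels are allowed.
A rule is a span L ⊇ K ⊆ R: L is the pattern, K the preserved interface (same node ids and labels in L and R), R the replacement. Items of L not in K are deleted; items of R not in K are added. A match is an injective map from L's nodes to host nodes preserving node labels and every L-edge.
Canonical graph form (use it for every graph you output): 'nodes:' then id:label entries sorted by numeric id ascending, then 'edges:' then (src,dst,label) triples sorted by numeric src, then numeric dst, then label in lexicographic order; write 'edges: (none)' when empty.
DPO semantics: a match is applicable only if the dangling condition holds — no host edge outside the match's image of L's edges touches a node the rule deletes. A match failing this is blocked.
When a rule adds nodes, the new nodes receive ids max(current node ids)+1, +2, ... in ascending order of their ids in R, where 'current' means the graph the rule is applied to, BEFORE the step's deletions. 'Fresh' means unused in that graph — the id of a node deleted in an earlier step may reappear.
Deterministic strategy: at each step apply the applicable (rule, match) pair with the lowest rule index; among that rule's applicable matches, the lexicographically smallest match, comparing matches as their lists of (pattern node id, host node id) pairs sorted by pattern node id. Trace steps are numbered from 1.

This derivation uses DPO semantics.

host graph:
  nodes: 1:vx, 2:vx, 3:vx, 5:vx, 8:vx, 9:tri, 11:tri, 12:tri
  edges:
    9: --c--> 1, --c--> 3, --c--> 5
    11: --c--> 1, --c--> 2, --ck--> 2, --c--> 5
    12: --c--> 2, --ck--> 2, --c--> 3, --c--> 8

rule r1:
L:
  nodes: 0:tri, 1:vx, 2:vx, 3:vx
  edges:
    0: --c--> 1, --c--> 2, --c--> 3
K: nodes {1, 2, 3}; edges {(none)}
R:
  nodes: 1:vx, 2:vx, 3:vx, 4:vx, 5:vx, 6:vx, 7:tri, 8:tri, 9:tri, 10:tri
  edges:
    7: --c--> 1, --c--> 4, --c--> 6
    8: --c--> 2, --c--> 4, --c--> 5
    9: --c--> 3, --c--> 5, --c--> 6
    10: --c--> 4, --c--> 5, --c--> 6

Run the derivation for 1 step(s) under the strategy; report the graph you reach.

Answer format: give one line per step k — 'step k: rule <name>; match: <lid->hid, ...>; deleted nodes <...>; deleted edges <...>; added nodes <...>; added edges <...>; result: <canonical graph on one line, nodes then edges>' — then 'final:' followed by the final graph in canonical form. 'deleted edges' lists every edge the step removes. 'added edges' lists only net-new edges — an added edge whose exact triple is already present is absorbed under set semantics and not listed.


step 1: rule r1; match: 0->9, 1->1, 2->3, 3->5; deleted nodes 9; deleted edges (9,1,c); (9,3,c); (9,5,c); added nodes 13, 14, 15, 16, 17, 18, 19; added edges (16,1,c); (16,13,c); (16,15,c); (17,3,c); (17,13,c); (17,14,c); (18,5,c); (18,14,c); (18,15,c); (19,13,c); (19,14,c); (19,15,c); result: nodes: 1:vx, 2:vx, 3:vx, 5:vx, 8:vx, 11:tri, 12:tri, 13:vx, 14:vx, 15:vx, 16:tri, 17:tri, 18:tri, 19:tri edges: (11,1,c); (11,2,c); (11,2,ck); (11,5,c); (12,2,c); (12,2,ck); (12,3,c); (12,8,c); (16,1,c); (16,13,c); (16,15,c); (17,3,c); (17,13,c); (17,14,c); (18,5,c); (18,14,c); (18,15,c); (19,13,c); (19,14,c); (19,15,c)
final:
nodes: 1:vx, 2:vx, 3:vx, 5:vx, 8:vx, 11:tri, 12:tri, 13:vx, 14:vx, 15:vx, 16:tri, 17:tri, 18:tri, 19:tri
edges: (11,1,c); (11,2,c); (11,2,ck); (11,5,c); (12,2,c); (12,2,ck); (12,3,c); (12,8,c); (16,1,c); (16,13,c); (16,15,c); (17,3,c); (17,13,c); (17,14,c); (18,5,c); (18,14,c); (18,15,c); (19,13,c); (19,14,c); (19,15,c)


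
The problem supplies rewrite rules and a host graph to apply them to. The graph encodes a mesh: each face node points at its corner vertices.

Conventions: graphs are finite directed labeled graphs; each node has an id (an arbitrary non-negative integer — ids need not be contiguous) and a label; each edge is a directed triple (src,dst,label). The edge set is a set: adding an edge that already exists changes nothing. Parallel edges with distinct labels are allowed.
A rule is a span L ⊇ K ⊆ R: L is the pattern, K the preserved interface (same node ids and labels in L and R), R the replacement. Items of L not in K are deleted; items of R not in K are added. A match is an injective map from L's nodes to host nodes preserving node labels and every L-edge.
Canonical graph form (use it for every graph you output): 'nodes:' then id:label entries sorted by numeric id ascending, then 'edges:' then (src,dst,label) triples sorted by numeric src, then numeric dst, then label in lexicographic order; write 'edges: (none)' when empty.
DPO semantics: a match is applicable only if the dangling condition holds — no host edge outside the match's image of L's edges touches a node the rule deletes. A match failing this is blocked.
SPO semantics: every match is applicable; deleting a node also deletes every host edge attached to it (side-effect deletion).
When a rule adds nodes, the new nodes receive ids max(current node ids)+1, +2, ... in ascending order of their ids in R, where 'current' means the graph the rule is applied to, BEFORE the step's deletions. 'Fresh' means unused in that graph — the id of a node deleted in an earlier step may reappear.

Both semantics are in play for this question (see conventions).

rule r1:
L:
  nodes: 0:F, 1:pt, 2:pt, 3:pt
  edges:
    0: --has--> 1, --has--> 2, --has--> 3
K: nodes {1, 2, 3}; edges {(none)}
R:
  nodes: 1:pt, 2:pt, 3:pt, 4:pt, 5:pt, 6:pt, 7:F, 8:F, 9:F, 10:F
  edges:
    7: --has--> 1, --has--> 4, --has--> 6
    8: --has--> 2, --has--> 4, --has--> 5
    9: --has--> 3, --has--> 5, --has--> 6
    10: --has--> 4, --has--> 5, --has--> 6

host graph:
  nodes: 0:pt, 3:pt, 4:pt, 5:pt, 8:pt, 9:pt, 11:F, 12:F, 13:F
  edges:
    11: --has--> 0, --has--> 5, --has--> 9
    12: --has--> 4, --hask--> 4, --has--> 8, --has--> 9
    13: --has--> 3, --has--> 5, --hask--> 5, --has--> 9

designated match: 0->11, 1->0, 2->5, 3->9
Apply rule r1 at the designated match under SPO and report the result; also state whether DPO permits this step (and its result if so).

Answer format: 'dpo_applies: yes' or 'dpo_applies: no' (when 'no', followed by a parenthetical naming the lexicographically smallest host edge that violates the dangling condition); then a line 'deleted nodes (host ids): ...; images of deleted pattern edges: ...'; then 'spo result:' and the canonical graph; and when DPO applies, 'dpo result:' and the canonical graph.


dpo_applies: yes
deleted nodes (host ids): 11; images of deleted pattern edges: (11,0,has); (11,5,has); (11,9,has)
spo result:
nodes: 0:pt, 3:pt, 4:pt, 5:pt, 8:pt, 9:pt, 12:F, 13:F, 14:pt, 15:pt, 16:pt, 17:F, 18:F, 19:F, 20:F
edges: (12,4,has); (12,4,hask); (12,8,has); (12,9,has); (13,3,has); (13,5,has); (13,5,hask); (13,9,has); (17,0,has); (17,14,has); (17,16,has); (18,5,has); (18,14,has); (18,15,has); (19,9,has); (19,15,has); (19,16,has); (20,14,has); (20,15,has); (20,16,has)
dpo result:
nodes: 0:pt, 3:pt, 4:pt, 5:pt, 8:pt, 9:pt, 12:F, 13:F, 14:pt, 15:pt, 16:pt, 17:F, 18:F, 19:F, 20:F
edges: (12,4,has); (12,4,hask); (12,8,has); (12,9,has); (13,3,has); (13,5,has); (13,5,hask); (13,9,has); (17,0,has); (17,14,has); (17,16,has); (18,5,has); (18,14,has); (18,15,has); (19,9,has); (19,15,has); (19,16,has); (20,14,has); (20,15,has); (20,16,has)


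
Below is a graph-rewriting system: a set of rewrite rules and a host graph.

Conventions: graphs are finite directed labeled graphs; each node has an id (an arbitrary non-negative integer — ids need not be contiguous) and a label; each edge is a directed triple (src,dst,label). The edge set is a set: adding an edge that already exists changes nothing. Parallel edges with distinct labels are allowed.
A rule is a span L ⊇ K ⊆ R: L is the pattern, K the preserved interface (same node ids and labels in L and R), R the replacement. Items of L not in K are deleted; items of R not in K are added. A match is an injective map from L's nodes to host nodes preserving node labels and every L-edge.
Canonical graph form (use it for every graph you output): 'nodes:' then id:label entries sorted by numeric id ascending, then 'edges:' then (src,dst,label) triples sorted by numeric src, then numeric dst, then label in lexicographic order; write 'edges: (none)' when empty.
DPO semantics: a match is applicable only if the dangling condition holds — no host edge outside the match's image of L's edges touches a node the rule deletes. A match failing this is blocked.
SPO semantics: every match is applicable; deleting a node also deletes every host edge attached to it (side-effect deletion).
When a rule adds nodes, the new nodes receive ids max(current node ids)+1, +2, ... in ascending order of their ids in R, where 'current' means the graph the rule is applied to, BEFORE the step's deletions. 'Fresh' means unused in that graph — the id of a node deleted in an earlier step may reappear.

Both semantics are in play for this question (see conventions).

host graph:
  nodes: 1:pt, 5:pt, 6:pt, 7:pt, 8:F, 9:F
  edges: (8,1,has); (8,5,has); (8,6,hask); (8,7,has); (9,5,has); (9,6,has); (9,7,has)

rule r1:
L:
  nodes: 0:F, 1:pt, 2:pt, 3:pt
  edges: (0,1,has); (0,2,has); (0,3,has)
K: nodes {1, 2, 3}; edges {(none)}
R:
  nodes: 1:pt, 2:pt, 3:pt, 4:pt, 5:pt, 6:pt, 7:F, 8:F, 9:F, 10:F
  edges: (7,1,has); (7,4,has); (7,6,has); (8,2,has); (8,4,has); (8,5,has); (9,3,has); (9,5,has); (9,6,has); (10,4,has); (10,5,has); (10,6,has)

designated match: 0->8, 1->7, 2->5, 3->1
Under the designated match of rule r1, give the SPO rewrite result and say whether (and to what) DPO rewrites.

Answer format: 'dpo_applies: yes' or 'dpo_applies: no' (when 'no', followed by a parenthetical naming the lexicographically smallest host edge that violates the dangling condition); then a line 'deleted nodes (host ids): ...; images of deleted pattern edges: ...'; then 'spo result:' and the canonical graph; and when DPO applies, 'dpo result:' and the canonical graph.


dpo_applies: no
(the rule deletes node 8, which keeps host edge (8,6,hask) outside the match image — the dangling condition fails, DPO blocks; SPO proceeds and side-deletes such edges)
deleted nodes (host ids): 8; images of deleted pattern edges: (8,1,has); (8,5,has); (8,7,has)
spo result:
nodes: 1:pt, 5:pt, 6:pt, 7:pt, 9:F, 10:pt, 11:pt, 12:pt, 13:F, 14:F, 15:F, 16:F
edges: (9,5,has); (9,6,has); (9,7,has); (13,7,has); (13,10,has); (13,12,has); (14,5,has); (14,10,has); (14,11,has); (15,1,has); (15,11,has); (15,12,has); (16,10,has); (16,11,has); (16,12,has)


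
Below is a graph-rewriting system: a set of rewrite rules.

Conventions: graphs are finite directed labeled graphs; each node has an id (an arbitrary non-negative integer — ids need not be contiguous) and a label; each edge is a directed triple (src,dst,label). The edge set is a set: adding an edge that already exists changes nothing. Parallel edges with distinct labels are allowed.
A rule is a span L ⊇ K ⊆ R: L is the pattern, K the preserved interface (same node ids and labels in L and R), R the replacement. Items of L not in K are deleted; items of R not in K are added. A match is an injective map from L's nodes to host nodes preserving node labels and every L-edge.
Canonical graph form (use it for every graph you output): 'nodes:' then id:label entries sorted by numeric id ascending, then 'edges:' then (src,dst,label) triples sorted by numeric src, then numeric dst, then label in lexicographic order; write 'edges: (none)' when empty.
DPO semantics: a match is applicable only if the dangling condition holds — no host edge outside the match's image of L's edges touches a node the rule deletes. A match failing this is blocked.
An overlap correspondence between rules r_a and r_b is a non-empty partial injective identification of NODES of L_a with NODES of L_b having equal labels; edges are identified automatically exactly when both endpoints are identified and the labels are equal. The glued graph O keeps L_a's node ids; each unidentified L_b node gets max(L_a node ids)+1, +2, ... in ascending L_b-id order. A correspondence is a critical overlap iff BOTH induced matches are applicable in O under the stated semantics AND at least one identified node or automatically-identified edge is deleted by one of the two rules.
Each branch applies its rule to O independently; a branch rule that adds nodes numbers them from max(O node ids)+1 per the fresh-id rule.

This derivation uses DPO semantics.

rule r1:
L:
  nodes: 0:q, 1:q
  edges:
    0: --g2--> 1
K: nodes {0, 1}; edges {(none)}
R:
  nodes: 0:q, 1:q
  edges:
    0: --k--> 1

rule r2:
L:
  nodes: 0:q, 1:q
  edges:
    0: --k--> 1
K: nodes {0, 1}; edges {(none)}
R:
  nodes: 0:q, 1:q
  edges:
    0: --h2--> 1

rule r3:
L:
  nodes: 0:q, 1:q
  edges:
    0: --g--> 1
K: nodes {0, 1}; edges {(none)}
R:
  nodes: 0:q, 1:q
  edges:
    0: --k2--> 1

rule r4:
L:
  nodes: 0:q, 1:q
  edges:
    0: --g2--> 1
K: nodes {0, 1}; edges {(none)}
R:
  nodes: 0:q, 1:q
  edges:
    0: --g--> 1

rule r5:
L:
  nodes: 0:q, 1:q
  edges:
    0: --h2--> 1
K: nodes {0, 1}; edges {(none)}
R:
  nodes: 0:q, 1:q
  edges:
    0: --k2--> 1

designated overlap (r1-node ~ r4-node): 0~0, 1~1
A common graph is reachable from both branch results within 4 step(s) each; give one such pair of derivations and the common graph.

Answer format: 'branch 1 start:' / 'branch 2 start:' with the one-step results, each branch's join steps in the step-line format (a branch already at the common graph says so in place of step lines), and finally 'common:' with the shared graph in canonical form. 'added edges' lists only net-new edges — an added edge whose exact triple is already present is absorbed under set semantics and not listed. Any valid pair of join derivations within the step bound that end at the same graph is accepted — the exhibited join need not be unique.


branch 1 start:
nodes: 0:q, 1:q
edges: (0,1,k)
branch 2 start:
nodes: 0:q, 1:q
edges: (0,1,g)
branch 1 step 1: rule r2; match: 0->0, 1->1; deleted nodes (none); deleted edges (0,1,k); added nodes (none); added edges (0,1,h2); result: nodes: 0:q, 1:q edges: (0,1,h2)
branch 1 step 2: rule r5; match: 0->0, 1->1; deleted nodes (none); deleted edges (0,1,h2); added nodes (none); added edges (0,1,k2); result: nodes: 0:q, 1:q edges: (0,1,k2)
branch 2 step 1: rule r3; match: 0->0, 1->1; deleted nodes (none); deleted edges (0,1,g); added nodes (none); added edges (0,1,k2); result: nodes: 0:q, 1:q edges: (0,1,k2)
common:
nodes: 0:q, 1:q
edges: (0,1,k2)


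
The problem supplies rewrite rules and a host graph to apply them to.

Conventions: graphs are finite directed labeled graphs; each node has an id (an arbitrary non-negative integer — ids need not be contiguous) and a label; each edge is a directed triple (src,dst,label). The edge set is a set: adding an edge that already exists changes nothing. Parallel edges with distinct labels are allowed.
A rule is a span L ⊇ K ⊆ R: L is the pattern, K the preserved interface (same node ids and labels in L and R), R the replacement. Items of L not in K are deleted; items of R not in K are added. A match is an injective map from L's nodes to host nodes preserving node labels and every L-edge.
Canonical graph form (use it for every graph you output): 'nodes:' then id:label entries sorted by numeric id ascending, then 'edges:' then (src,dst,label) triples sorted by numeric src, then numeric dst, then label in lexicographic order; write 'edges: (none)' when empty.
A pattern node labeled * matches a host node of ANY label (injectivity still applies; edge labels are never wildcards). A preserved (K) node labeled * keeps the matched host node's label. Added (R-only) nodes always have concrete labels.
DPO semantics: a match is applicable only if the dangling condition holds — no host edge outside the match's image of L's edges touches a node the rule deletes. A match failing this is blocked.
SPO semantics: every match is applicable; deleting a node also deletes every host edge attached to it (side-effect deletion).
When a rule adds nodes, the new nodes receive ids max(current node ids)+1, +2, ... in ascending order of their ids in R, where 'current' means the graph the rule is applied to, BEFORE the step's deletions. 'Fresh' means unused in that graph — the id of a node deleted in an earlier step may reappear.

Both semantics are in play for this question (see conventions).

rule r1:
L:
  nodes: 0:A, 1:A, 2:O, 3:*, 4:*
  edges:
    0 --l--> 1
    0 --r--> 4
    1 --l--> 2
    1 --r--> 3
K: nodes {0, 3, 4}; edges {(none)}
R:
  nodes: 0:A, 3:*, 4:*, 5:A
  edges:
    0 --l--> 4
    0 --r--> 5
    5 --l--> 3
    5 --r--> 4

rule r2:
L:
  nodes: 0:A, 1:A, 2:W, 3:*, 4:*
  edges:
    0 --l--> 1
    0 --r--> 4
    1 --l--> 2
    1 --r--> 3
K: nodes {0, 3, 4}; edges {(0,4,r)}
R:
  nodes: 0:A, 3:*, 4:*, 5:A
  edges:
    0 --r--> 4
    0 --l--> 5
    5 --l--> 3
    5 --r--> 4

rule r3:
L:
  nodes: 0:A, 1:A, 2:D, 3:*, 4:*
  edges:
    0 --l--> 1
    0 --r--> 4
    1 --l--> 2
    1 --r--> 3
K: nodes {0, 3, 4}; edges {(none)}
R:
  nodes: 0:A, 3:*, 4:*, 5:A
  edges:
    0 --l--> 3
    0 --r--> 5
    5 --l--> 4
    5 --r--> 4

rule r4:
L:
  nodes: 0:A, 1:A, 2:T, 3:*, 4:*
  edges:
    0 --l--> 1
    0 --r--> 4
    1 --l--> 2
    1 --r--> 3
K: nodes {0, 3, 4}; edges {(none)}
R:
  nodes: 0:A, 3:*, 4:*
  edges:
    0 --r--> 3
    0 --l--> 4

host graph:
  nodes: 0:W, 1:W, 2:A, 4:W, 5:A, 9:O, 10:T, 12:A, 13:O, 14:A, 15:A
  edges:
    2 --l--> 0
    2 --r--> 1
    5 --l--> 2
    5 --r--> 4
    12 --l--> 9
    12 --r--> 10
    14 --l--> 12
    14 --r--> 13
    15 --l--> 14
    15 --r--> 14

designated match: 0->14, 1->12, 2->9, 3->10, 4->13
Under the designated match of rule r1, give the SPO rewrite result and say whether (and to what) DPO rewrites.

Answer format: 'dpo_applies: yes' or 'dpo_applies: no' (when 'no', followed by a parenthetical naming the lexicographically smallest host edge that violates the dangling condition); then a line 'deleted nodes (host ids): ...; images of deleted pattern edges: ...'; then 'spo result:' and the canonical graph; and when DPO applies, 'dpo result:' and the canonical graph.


dpo_applies: yes
deleted nodes (host ids): 9, 12; images of deleted pattern edges: (12,9,l); (12,10,r); (14,12,l); (14,13,r)
spo result:
nodes: 0:W, 1:W, 2:A, 4:W, 5:A, 10:T, 13:O, 14:A, 15:A, 16:A
edges: (2,0,l); (2,1,r); (5,2,l); (5,4,r); (14,13,l); (14,16,r); (15,14,l); (15,14,r); (16,10,l); (16,13,r)
dpo result:
nodes: 0:W, 1:W, 2:A, 4:W, 5:A, 10:T, 13:O, 14:A, 15:A, 16:A
edges: (2,0,l); (2,1,r); (5,2,l); (5,4,r); (14,13,l); (14,16,r); (15,14,l); (15,14,r); (16,10,l); (16,13,r)


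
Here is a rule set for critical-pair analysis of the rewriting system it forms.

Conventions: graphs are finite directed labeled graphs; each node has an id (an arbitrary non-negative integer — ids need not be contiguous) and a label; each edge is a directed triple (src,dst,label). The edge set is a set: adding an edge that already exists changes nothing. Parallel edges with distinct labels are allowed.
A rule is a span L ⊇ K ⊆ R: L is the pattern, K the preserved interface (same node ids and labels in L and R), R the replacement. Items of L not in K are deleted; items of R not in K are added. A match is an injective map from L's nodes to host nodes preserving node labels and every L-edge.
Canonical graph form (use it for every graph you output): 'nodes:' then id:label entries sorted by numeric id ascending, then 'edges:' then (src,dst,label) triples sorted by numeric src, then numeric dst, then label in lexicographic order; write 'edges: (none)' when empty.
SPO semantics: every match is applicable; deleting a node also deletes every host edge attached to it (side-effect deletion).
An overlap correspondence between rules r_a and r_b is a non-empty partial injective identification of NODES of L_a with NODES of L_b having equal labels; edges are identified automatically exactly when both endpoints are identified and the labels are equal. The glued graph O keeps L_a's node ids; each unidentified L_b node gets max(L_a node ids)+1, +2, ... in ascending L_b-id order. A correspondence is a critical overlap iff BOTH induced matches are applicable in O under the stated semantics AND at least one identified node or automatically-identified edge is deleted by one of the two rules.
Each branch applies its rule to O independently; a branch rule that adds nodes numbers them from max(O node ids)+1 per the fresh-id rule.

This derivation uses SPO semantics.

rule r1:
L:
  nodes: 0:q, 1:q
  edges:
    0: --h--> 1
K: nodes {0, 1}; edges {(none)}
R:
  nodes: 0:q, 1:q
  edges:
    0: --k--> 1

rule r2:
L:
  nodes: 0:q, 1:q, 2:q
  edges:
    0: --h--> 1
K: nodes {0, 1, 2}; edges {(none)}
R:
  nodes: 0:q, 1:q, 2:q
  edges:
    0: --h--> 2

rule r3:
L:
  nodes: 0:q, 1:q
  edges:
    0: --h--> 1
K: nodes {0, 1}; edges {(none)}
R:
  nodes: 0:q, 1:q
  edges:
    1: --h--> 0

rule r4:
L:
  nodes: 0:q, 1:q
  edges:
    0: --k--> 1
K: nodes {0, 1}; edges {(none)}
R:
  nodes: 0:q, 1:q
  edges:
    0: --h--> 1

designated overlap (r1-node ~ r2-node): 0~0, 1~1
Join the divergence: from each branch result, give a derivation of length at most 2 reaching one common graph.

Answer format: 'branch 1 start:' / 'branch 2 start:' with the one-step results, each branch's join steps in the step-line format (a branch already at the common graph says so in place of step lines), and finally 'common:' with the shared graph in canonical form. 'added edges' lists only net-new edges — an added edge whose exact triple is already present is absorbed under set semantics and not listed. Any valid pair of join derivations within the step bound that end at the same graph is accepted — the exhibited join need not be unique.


branch 1 start:
nodes: 0:q, 1:q, 2:q
edges: (0,1,k)
branch 2 start:
nodes: 0:q, 1:q, 2:q
edges: (0,2,h)
branch 1 step 1: rule r4; match: 0->0, 1->1; deleted nodes (none); deleted edges (0,1,k); added nodes (none); added edges (0,1,h); result: nodes: 0:q, 1:q, 2:q edges: (0,1,h)
branch 2 step 1: rule r2; match: 0->0, 1->2, 2->1; deleted nodes (none); deleted edges (0,2,h); added nodes (none); added edges (0,1,h); result: nodes: 0:q, 1:q, 2:q edges: (0,1,h)
common:
nodes: 0:q, 1:q, 2:q
edges: (0,1,h)


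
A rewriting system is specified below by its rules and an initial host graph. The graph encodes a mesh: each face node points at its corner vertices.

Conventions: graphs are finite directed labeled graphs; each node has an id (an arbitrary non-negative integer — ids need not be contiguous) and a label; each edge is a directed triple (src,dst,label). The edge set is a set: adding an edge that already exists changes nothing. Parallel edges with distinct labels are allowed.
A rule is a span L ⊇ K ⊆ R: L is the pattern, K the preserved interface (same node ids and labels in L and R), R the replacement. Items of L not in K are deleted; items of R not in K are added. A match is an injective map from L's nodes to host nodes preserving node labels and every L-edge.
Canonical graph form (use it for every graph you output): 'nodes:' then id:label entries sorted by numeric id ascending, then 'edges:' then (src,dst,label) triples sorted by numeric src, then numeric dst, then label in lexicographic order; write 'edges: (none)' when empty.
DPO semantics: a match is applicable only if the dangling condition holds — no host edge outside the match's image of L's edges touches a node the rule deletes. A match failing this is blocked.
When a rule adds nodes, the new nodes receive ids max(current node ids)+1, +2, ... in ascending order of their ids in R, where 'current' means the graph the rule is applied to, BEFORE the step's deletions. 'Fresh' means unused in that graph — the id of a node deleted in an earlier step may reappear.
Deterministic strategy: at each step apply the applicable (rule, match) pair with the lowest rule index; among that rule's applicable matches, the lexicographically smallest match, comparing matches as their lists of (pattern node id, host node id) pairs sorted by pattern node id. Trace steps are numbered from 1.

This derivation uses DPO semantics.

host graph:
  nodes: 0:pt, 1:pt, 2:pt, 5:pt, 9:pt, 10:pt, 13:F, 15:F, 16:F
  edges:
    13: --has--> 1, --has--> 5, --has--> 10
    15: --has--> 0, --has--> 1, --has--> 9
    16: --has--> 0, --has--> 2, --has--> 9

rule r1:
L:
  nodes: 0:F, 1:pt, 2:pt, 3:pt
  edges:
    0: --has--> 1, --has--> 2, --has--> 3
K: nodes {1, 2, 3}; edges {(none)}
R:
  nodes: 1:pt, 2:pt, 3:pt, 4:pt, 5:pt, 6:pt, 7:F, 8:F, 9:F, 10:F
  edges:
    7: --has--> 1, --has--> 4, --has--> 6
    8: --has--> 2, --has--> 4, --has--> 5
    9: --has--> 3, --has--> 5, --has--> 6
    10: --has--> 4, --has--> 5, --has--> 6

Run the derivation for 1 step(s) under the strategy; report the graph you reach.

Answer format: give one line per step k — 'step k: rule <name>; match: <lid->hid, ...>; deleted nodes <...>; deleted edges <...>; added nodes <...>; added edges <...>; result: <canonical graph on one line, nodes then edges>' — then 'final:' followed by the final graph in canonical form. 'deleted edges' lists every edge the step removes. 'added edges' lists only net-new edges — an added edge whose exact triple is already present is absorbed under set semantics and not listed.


step 1: rule r1; match: 0->13, 1->1, 2->5, 3->10; deleted nodes 13; deleted edges (13,1,has); (13,5,has); (13,10,has); added nodes 17, 18, 19, 20, 21, 22, 23; added edges (20,1,has); (20,17,has); (20,19,has); (21,5,has); (21,17,has); (21,18,has); (22,10,has); (22,18,has); (22,19,has); (23,17,has); (23,18,has); (23,19,has); result: nodes: 0:pt, 1:pt, 2:pt, 5:pt, 9:pt, 10:pt, 15:F, 16:F, 17:pt, 18:pt, 19:pt, 20:F, 21:F, 22:F, 23:F edges: (15,0,has); (15,1,has); (15,9,has); (16,0,has); (16,2,has); (16,9,has); (20,1,has); (20,17,has); (20,19,has); (21,5,has); (21,17,has); (21,18,has); (22,10,has); (22,18,has); (22,19,has); (23,17,has); (23,18,has); (23,19,has)
final:
nodes: 0:pt, 1:pt, 2:pt, 5:pt, 9:pt, 10:pt, 15:F, 16:F, 17:pt, 18:pt, 19:pt, 20:F, 21:F, 22:F, 23:F
edges: (15,0,has); (15,1,has); (15,9,has); (16,0,has); (16,2,has); (16,9,has); (20,1,has); (20,17,has); (20,19,has); (21,5,has); (21,17,has); (21,18,has); (22,10,has); (22,18,has); (22,19,has); (23,17,has); (23,18,has); (23,19,has)


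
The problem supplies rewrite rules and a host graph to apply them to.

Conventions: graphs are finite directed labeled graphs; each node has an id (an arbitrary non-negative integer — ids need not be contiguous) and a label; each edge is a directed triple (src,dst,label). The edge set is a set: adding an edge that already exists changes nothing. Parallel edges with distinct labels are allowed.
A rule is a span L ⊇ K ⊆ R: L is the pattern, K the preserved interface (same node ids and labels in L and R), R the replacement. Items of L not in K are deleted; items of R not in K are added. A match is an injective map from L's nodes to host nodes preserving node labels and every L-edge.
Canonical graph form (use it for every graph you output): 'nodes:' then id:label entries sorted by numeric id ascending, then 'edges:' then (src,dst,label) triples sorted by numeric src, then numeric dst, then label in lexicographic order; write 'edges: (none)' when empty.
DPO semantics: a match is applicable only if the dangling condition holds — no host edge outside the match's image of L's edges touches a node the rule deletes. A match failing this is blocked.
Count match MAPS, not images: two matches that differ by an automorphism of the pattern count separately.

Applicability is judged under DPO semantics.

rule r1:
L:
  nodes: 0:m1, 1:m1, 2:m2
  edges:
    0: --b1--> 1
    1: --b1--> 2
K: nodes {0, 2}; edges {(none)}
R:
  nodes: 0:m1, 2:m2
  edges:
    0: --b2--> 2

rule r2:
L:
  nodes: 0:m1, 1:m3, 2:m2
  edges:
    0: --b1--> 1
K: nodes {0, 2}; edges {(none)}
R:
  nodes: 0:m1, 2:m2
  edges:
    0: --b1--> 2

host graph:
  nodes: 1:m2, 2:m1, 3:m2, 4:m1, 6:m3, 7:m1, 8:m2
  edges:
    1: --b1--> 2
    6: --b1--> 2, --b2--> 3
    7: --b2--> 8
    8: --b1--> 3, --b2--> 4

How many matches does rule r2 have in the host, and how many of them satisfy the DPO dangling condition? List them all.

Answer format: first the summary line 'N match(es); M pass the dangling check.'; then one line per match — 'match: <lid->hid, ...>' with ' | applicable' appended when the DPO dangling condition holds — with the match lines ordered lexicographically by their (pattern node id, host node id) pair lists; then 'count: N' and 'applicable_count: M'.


0 match(es); 0 pass the dangling check.
count: 0
applicable_count: 0


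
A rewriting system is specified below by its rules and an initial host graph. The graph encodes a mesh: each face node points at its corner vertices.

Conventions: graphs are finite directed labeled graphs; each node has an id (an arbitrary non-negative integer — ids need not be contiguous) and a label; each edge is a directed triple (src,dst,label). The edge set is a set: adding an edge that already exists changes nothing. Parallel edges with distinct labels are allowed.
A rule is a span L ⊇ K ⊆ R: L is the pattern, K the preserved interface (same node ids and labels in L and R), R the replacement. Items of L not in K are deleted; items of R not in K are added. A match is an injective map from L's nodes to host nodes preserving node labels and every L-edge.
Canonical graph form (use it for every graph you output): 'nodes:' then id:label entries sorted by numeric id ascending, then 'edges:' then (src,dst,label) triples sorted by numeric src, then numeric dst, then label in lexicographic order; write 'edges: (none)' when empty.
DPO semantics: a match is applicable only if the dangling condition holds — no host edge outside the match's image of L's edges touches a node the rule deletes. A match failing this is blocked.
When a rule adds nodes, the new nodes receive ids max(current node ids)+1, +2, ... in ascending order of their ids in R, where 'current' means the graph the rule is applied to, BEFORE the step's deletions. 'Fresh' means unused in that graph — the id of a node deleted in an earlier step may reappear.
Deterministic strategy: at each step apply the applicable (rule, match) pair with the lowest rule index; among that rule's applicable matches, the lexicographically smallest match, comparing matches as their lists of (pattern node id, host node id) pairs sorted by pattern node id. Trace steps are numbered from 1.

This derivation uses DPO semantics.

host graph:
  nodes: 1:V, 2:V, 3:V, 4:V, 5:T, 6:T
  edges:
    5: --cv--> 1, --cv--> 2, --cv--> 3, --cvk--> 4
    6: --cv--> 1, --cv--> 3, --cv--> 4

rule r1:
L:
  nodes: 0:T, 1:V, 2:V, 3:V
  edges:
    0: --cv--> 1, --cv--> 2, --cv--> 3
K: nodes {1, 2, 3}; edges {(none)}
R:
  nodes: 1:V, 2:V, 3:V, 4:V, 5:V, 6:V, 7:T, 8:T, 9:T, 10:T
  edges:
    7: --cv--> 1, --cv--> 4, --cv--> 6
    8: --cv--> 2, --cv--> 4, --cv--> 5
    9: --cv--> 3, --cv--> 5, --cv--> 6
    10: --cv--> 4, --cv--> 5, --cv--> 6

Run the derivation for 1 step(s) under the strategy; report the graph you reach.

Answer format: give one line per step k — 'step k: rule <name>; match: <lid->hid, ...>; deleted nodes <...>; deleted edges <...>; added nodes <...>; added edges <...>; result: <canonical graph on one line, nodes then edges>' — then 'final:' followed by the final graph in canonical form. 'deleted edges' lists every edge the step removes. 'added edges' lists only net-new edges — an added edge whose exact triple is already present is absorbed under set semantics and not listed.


step 1: rule r1; match: 0->6, 1->1, 2->3, 3->4; deleted nodes 6; deleted edges (6,1,cv); (6,3,cv); (6,4,cv); added nodes 7, 8, 9, 10, 11, 12, 13; added edges (10,1,cv); (10,7,cv); (10,9,cv); (11,3,cv); (11,7,cv); (11,8,cv); (12,4,cv); (12,8,cv); (12,9,cv); (13,7,cv); (13,8,cv); (13,9,cv); result: nodes: 1:V, 2:V, 3:V, 4:V, 5:T, 7:V, 8:V, 9:V, 10:T, 11:T, 12:T, 13:T edges: (5,1,cv); (5,2,cv); (5,3,cv); (5,4,cvk); (10,1,cv); (10,7,cv); (10,9,cv); (11,3,cv); (11,7,cv); (11,8,cv); (12,4,cv); (12,8,cv); (12,9,cv); (13,7,cv); (13,8,cv); (13,9,cv)
final:
nodes: 1:V, 2:V, 3:V, 4:V, 5:T, 7:V, 8:V, 9:V, 10:T, 11:T, 12:T, 13:T
edges: (5,1,cv); (5,2,cv); (5,3,cv); (5,4,cvk); (10,1,cv); (10,7,cv); (10,9,cv); (11,3,cv); (11,7,cv); (11,8,cv); (12,4,cv); (12,8,cv); (12,9,cv); (13,7,cv); (13,8,cv); (13,9,cv)
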